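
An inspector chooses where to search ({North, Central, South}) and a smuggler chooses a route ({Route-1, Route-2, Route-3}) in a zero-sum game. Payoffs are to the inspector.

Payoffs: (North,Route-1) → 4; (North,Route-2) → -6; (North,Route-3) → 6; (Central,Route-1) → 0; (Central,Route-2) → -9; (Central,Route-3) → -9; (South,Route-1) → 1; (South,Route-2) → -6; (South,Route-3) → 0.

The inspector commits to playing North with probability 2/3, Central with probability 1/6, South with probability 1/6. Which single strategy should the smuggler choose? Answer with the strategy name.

Route-2

If the smuggler plays Route-1, the inspector's expected payoff is (2/3)·4 + (1/6)·0 + (1/6)·1 = 17/6.
If the smuggler plays Route-2, the inspector's expected payoff is (2/3)·(-6) + (1/6)·(-9) + (1/6)·(-6) = -13/2.
If the smuggler plays Route-3, the inspector's expected payoff is (2/3)·6 + (1/6)·(-9) + (1/6)·0 = 5/2.
The smuggler minimizes the inspector's payoff; the smallest is -13/2, so the best response is Route-2.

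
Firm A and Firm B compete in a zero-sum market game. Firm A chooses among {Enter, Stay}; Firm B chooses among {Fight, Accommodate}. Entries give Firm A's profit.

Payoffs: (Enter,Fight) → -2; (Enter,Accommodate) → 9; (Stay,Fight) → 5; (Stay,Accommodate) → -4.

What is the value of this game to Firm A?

37/20

Row minima: Enter → -2, Stay → -4; maximin = -2.
Column maxima: Fight → 5, Accommodate → 9; minimax = 5.
-2 ≠ 5, so there is no saddle point; optimal play is mixed.
Let Firm A play Enter with probability p. Expected payoff against Fight: (-2)p + 5(1−p) = −7p + 5; against Accommodate: 9p + (-4)(1−p) = 13p − 4.
Setting these equal: −7p + 5 = 13p − 4 ⇒ −20p = -9 ⇒ p = 9/20, and the value is (-7)·(9/20) + 5 = 37/20.
For Firm B: with q = P(Fight), equating Enter's and Stay's payoffs gives −11q + 9 = 9q − 4 ⇒ q = 13/20.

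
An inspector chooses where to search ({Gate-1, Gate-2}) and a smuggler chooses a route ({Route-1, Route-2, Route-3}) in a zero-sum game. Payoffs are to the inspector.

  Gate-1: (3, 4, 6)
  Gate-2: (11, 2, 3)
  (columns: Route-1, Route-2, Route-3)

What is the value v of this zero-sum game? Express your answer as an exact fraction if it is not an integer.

19/5

Row minima: Gate-1 → 3, Gate-2 → 2; maximin = 3.
Column maxima: Route-1 → 11, Route-2 → 4, Route-3 → 6; minimax = 4.
3 ≠ 4, so there is no saddle point; optimal play is mixed.
Route-3 is strictly dominated by Route-2 (it gives the inspector strictly more in every row), so the smuggler never plays it.
On the remaining 2×2 (Gate-1, Gate-2 vs Route-1, Route-2):
Let the inspector play Gate-1 with probability p. Expected payoff against Route-1: 3p + 11(1−p) = −8p + 11; against Route-2: 4p + 2(1−p) = 2p + 2.
Setting these equal: −8p + 11 = 2p + 2 ⇒ −10p = -9 ⇒ p = 9/10, and the value is (-8)·(9/10) + 11 = 19/5.
For the smuggler: with q = P(Route-1), equating Gate-1's and Gate-2's payoffs gives −q + 4 = 9q + 2 ⇒ q = 1/5.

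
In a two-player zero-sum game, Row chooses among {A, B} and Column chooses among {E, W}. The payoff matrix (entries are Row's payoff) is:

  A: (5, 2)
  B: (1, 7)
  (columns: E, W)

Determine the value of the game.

Row minima: A → 2, B → 1; maximin = 2.
Column maxima: E → 5, W → 7; minimax = 5.
2 ≠ 5, so there is no saddle point; optimal play is mixed.
Let Row play A with probability p. Expected payoff against E: 5p + 1(1−p) = 4p + 1; against W: 2p + 7(1−p) = −5p + 7.
Setting these equal: 4p + 1 = −5p + 7 ⇒ 9p = 6 ⇒ p = 2/3, and the value is (4)·(2/3) + 1 = 11/3.
For Column: with q = P(E), equating A's and B's payoffs gives 3q + 2 = −6q + 7 ⇒ q = 5/9.

11/3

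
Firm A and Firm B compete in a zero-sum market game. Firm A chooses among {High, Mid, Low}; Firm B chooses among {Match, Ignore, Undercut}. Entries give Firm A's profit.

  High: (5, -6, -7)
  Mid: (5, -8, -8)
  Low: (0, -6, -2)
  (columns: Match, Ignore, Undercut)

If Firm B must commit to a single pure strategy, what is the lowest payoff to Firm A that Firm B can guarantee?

-6

Column maxima: Match → 5, Ignore → -6, Undercut → -2.
The smallest of these is -6.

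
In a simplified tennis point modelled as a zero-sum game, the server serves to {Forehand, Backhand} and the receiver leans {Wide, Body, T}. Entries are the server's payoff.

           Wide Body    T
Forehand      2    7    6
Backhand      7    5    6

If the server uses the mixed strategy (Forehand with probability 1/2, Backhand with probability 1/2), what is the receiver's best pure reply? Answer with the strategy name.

Wide

If the receiver plays Wide, the server's expected payoff is (1/2)·2 + (1/2)·7 = 9/2.
If the receiver plays Body, the server's expected payoff is (1/2)·7 + (1/2)·5 = 6.
If the receiver plays T, the server's expected payoff is (1/2)·6 + (1/2)·6 = 6.
The receiver minimizes the server's payoff; the smallest is 9/2, so the best response is Wide.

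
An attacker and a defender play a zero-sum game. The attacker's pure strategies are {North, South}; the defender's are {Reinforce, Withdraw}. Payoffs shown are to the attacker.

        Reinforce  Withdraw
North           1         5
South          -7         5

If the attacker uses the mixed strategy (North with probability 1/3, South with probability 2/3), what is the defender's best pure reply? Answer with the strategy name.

Reinforce

If the defender plays Reinforce, the attacker's expected payoff is (1/3)·1 + (2/3)·(-7) = -13/3.
If the defender plays Withdraw, the attacker's expected payoff is (1/3)·5 + (2/3)·5 = 5.
The defender minimizes the attacker's payoff; the smallest is -13/3, so the best response is Reinforce.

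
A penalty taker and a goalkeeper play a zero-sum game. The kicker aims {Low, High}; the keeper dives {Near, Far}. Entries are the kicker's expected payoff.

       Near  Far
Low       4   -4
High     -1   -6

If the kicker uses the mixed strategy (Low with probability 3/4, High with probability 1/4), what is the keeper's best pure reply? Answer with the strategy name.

Far

If the keeper plays Near, the kicker's expected payoff is (3/4)·4 + (1/4)·(-1) = 11/4.
If the keeper plays Far, the kicker's expected payoff is (3/4)·(-4) + (1/4)·(-6) = -9/2.
The keeper minimizes the kicker's payoff; the smallest is -9/2, so the best response is Far.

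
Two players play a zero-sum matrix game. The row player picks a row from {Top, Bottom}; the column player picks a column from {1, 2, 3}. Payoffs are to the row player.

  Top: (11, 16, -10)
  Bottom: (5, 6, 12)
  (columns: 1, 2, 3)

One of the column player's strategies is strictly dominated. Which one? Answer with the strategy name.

2

1 holds the row player's payoff strictly below 2 in every row: 11 < 16, 5 < 6.
So 2 is strictly dominated for the column player.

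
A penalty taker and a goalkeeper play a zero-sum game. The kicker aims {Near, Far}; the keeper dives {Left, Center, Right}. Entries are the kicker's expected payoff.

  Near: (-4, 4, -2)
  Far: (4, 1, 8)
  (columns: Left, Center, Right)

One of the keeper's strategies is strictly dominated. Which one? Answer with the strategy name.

Left holds the kicker's payoff strictly below Right in every row: -4 < -2, 4 < 8.
So Right is strictly dominated for the keeper.

Right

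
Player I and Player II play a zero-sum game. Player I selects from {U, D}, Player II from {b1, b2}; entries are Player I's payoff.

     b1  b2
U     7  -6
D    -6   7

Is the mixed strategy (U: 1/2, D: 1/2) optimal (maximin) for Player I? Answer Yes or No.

Against b1 this mix gives (1/2)·7 + (1/2)·(-6) = 1/2.
Against b2 this mix gives (1/2)·(-6) + (1/2)·7 = 1/2.
All of Player II's active replies (b1, b2) yield 1/2, and no column does worse for Player I. The mix makes Player II indifferent and guarantees 1/2, so it is optimal.

Yes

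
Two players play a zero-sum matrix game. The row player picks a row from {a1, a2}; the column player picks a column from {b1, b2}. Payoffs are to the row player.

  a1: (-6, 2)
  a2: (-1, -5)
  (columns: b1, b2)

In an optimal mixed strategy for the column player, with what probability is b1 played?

7/12

Row minima: a1 → -6, a2 → -5; maximin = -5.
Column maxima: b1 → -1, b2 → 2; minimax = -1.
-5 ≠ -1, so there is no saddle point; optimal play is mixed.
Let the row player play a1 with probability p. Expected payoff against b1: (-6)p + (-1)(1−p) = −5p − 1; against b2: 2p + (-5)(1−p) = 7p − 5.
Setting these equal: −5p − 1 = 7p − 5 ⇒ −12p = -4 ⇒ p = 1/3, and the value is (-5)·(1/3) − 1 = -8/3.
For the column player: with q = P(b1), equating a1's and a2's payoffs gives −8q + 2 = 4q − 5 ⇒ q = 7/12.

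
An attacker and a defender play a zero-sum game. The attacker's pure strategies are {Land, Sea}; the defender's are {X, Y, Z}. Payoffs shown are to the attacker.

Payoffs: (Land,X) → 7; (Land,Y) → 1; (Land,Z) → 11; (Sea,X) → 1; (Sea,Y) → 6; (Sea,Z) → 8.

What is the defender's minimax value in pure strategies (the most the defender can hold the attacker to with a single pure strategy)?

6

Column maxima: X → 7, Y → 6, Z → 11.
The smallest of these is 6.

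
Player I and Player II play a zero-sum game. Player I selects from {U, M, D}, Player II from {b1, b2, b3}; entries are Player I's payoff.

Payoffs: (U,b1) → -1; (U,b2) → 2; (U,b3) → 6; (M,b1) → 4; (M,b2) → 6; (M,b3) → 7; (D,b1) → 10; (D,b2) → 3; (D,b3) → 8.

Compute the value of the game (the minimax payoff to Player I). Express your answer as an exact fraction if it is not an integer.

Row minima: U → -1, M → 4, D → 3; maximin = 4.
Column maxima: b1 → 10, b2 → 6, b3 → 8; minimax = 6.
4 ≠ 6, so there is no saddle point; optimal play is mixed.
U is strictly dominated by M, so Player I never plays it.
b3 is strictly dominated by b2 (it gives Player I strictly more in every row), so Player II never plays it.
On the remaining 2×2 (M, D vs b1, b2):
Let Player I play M with probability p. Expected payoff against b1: 4p + 10(1−p) = −6p + 10; against b2: 6p + 3(1−p) = 3p + 3.
Setting these equal: −6p + 10 = 3p + 3 ⇒ −9p = -7 ⇒ p = 7/9, and the value is (-6)·(7/9) + 10 = 16/3.
For Player II: with q = P(b1), equating M's and D's payoffs gives −2q + 6 = 7q + 3 ⇒ q = 1/3.

16/3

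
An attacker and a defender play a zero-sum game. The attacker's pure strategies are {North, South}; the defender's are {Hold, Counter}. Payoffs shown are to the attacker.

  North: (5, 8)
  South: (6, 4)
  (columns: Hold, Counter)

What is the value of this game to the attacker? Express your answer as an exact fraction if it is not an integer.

28/5

Row minima: North → 5, South → 4; maximin = 5.
Column maxima: Hold → 6, Counter → 8; minimax = 6.
5 ≠ 6, so there is no saddle point; optimal play is mixed.
Let the attacker play North with probability p. Expected payoff against Hold: 5p + 6(1−p) = −p + 6; against Counter: 8p + 4(1−p) = 4p + 4.
Setting these equal: −p + 6 = 4p + 4 ⇒ −5p = -2 ⇒ p = 2/5, and the value is (-1)·(2/5) + 6 = 28/5.
For the defender: with q = P(Hold), equating North's and South's payoffs gives −3q + 8 = 2q + 4 ⇒ q = 4/5.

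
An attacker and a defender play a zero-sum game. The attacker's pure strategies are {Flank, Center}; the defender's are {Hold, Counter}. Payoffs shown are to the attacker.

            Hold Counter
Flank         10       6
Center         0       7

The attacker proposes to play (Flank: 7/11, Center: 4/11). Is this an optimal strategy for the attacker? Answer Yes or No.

Against Hold this mix gives (7/11)·10 + (4/11)·0 = 70/11.
Against Counter this mix gives (7/11)·6 + (4/11)·7 = 70/11.
All of the defender's active replies (Hold, Counter) yield 70/11, and no column does worse for the attacker. The mix makes the defender indifferent and guarantees 70/11, so it is optimal.

Yes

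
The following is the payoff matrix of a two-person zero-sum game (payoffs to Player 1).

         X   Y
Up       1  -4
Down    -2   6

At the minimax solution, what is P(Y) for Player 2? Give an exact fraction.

3/13

Row minima: Up → -4, Down → -2; maximin = -2.
Column maxima: X → 1, Y → 6; minimax = 1.
-2 ≠ 1, so there is no saddle point; optimal play is mixed.
Let Player 1 play Up with probability p. Expected payoff against X: 1p + (-2)(1−p) = 3p − 2; against Y: (-4)p + 6(1−p) = −10p + 6.
Setting these equal: 3p − 2 = −10p + 6 ⇒ 13p = 8 ⇒ p = 8/13, and the value is (3)·(8/13) − 2 = -2/13.
For Player 2: with q = P(X), equating Up's and Down's payoffs gives 5q − 4 = −8q + 6 ⇒ q = 10/13.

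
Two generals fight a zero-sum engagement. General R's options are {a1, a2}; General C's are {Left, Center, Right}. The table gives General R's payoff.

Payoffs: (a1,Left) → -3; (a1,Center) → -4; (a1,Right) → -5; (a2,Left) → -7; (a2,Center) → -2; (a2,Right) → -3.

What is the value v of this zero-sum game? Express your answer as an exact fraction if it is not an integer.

-13/3

Row minima: a1 → -5, a2 → -7; maximin = -5.
Column maxima: Left → -3, Center → -2, Right → -3; minimax = -3.
-5 ≠ -3, so there is no saddle point; optimal play is mixed.
Center is strictly dominated by Right (it gives General R strictly more in every row), so General C never plays it.
On the remaining 2×2 (a1, a2 vs Left, Right):
Let General R play a1 with probability p. Expected payoff against Left: (-3)p + (-7)(1−p) = 4p − 7; against Right: (-5)p + (-3)(1−p) = −2p − 3.
Setting these equal: 4p − 7 = −2p − 3 ⇒ 6p = 4 ⇒ p = 2/3, and the value is (4)·(2/3) − 7 = -13/3.
For General C: with q = P(Left), equating a1's and a2's payoffs gives 2q − 5 = −4q − 3 ⇒ q = 1/3.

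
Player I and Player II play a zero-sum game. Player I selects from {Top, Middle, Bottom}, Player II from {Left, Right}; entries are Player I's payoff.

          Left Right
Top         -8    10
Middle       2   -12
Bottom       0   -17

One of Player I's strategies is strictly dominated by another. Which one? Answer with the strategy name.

Bottom

Middle gives a strictly higher payoff than Bottom against every column: 2 > 0, -12 > -17.
So Bottom is strictly dominated and Player I never plays it.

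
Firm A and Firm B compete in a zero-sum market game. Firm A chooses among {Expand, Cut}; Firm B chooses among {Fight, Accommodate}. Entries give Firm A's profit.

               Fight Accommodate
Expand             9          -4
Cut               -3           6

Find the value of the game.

21/11

Row minima: Expand → -4, Cut → -3; maximin = -3.
Column maxima: Fight → 9, Accommodate → 6; minimax = 6.
-3 ≠ 6, so there is no saddle point; optimal play is mixed.
Let Firm A play Expand with probability p. Expected payoff against Fight: 9p + (-3)(1−p) = 12p − 3; against Accommodate: (-4)p + 6(1−p) = −10p + 6.
Setting these equal: 12p − 3 = −10p + 6 ⇒ 22p = 9 ⇒ p = 9/22, and the value is (12)·(9/22) − 3 = 21/11.
For Firm B: with q = P(Fight), equating Expand's and Cut's payoffs gives 13q − 4 = −9q + 6 ⇒ q = 5/11.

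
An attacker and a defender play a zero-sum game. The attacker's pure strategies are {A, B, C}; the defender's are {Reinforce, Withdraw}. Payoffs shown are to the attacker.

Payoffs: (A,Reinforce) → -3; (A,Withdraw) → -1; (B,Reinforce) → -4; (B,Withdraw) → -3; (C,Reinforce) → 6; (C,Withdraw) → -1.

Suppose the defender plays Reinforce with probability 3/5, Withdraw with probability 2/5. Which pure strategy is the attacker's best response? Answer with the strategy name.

Expected payoff of A: (3/5)·(-3) + (2/5)·(-1) = -11/5.
Expected payoff of B: (3/5)·(-4) + (2/5)·(-3) = -18/5.
Expected payoff of C: (3/5)·6 + (2/5)·(-1) = 16/5.
The largest is 16/5, so the attacker's best response is C.

C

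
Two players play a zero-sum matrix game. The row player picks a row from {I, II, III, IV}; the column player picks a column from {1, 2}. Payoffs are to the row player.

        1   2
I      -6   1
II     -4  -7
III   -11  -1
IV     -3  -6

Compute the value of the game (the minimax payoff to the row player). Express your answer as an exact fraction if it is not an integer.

Row minima: I → -6, II → -7, III → -11, IV → -6; maximin = -6.
Column maxima: 1 → -3, 2 → 1; minimax = -3.
-6 ≠ -3, so there is no saddle point; optimal play is mixed.
II is strictly dominated by IV, so the row player never plays it.
III is strictly dominated by I, so the row player never plays it.
On the remaining 2×2 (I, IV vs 1, 2):
Let the row player play I with probability p. Expected payoff against 1: (-6)p + (-3)(1−p) = −3p − 3; against 2: 1p + (-6)(1−p) = 7p − 6.
Setting these equal: −3p − 3 = 7p − 6 ⇒ −10p = -3 ⇒ p = 3/10, and the value is (-3)·(3/10) − 3 = -39/10.
For the column player: with q = P(1), equating I's and IV's payoffs gives −7q + 1 = 3q − 6 ⇒ q = 7/10.

-39/10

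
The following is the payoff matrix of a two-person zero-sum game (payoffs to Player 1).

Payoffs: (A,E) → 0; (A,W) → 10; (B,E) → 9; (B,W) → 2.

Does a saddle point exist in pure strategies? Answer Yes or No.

No

Row minima: A → 0, B → 2; maximin = 2.
Column maxima: E → 9, W → 10; minimax = 9.
2 ≠ 9, so no pure-strategy equilibrium exists.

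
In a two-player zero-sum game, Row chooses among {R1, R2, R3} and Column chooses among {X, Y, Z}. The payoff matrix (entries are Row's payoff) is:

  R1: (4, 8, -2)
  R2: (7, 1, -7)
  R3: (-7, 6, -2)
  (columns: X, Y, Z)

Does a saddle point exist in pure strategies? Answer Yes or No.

Yes

Row minima: R1 → -2, R2 → -7, R3 → -7; maximin = -2.
Column maxima: X → 7, Y → 8, Z → -2; minimax = -2.
maximin = minimax = -2, so a saddle point exists.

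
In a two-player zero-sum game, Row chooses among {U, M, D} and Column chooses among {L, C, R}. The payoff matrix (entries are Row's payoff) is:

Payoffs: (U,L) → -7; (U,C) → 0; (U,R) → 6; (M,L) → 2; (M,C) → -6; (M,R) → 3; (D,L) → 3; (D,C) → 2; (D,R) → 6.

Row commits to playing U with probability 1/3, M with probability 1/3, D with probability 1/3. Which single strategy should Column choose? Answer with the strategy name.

If Column plays L, Row's expected payoff is (1/3)·(-7) + (1/3)·2 + (1/3)·3 = -2/3.
If Column plays C, Row's expected payoff is (1/3)·0 + (1/3)·(-6) + (1/3)·2 = -4/3.
If Column plays R, Row's expected payoff is (1/3)·6 + (1/3)·3 + (1/3)·6 = 5.
Column minimizes Row's payoff; the smallest is -4/3, so the best response is C.

C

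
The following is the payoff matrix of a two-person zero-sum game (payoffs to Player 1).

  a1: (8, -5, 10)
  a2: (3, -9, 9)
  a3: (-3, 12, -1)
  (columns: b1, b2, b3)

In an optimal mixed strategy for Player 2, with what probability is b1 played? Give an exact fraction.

Row minima: a1 → -5, a2 → -9, a3 → -3; maximin = -3.
Column maxima: b1 → 8, b2 → 12, b3 → 10; minimax = 8.
-3 ≠ 8, so there is no saddle point; optimal play is mixed.
a2 is strictly dominated by a1, so Player 1 never plays it.
b3 is strictly dominated by b1 (it gives Player 1 strictly more in every row), so Player 2 never plays it.
On the remaining 2×2 (a1, a3 vs b1, b2):
Let Player 1 play a1 with probability p. Expected payoff against b1: 8p + (-3)(1−p) = 11p − 3; against b2: (-5)p + 12(1−p) = −17p + 12.
Setting these equal: 11p − 3 = −17p + 12 ⇒ 28p = 15 ⇒ p = 15/28, and the value is (11)·(15/28) − 3 = 81/28.
For Player 2: with q = P(b1), equating a1's and a3's payoffs gives 13q − 5 = −15q + 12 ⇒ q = 17/28.

17/28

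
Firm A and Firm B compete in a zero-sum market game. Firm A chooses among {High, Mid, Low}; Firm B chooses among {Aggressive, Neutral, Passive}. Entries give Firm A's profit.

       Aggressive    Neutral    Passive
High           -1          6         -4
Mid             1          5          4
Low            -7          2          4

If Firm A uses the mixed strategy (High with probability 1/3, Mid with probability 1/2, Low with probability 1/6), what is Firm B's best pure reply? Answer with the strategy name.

If Firm B plays Aggressive, Firm A's expected payoff is (1/3)·(-1) + (1/2)·1 + (1/6)·(-7) = -1.
If Firm B plays Neutral, Firm A's expected payoff is (1/3)·6 + (1/2)·5 + (1/6)·2 = 29/6.
If Firm B plays Passive, Firm A's expected payoff is (1/3)·(-4) + (1/2)·4 + (1/6)·4 = 4/3.
Firm B minimizes Firm A's payoff; the smallest is -1, so the best response is Aggressive.

Aggressive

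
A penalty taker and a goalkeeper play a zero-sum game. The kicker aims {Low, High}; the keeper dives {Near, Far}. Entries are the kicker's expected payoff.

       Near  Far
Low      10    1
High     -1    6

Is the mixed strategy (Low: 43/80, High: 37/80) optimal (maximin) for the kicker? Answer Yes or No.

No

Against Near this mix gives (43/80)·10 + (37/80)·(-1) = 393/80.
Against Far this mix gives (43/80)·1 + (37/80)·6 = 53/16.
The keeper will play Far, holding the kicker to 53/16. Shifting weight toward the row that does better against Far would raise this floor (the equalizing mix achieves 61/16 against both Far and Near), so the proposed strategy is not optimal.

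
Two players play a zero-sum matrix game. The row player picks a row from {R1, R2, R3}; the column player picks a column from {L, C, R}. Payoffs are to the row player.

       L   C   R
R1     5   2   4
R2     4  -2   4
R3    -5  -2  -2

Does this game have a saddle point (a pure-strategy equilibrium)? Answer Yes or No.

Yes

Row minima: R1 → 2, R2 → -2, R3 → -5; maximin = 2.
Column maxima: L → 5, C → 2, R → 4; minimax = 2.
maximin = minimax = 2, so a saddle point exists.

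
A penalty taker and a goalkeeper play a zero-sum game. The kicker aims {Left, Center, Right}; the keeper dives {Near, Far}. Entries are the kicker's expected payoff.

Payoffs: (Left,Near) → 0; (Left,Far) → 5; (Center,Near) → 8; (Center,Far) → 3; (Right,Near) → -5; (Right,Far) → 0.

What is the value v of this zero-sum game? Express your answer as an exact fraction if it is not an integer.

4

Row minima: Left → 0, Center → 3, Right → -5; maximin = 3.
Column maxima: Near → 8, Far → 5; minimax = 5.
3 ≠ 5, so there is no saddle point; optimal play is mixed.
Right is strictly dominated by Left, so the kicker never plays it.
On the remaining 2×2 (Left, Center vs Near, Far):
Let the kicker play Left with probability p. Expected payoff against Near: 0p + 8(1−p) = −8p + 8; against Far: 5p + 3(1−p) = 2p + 3.
Setting these equal: −8p + 8 = 2p + 3 ⇒ −10p = -5 ⇒ p = 1/2, and the value is (-8)·(1/2) + 8 = 4.
For the keeper: with q = P(Near), equating Left's and Center's payoffs gives −5q + 5 = 5q + 3 ⇒ q = 1/5.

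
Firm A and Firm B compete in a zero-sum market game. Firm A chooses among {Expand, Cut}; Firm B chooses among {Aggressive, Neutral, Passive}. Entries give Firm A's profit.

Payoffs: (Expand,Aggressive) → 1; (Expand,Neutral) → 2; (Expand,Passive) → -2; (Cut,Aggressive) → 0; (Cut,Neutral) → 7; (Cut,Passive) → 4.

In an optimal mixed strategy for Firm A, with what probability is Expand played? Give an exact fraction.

4/7

Row minima: Expand → -2, Cut → 0; maximin = 0.
Column maxima: Aggressive → 1, Neutral → 7, Passive → 4; minimax = 1.
0 ≠ 1, so there is no saddle point; optimal play is mixed.
Neutral is strictly dominated by Aggressive (it gives Firm A strictly more in every row), so Firm B never plays it.
On the remaining 2×2 (Expand, Cut vs Aggressive, Passive):
Let Firm A play Expand with probability p. Expected payoff against Aggressive: 1p + 0(1−p) = p; against Passive: (-2)p + 4(1−p) = −6p + 4.
Setting these equal: p = −6p + 4 ⇒ 7p = 4 ⇒ p = 4/7, and the value is (1)·(4/7) = 4/7.
For Firm B: with q = P(Aggressive), equating Expand's and Cut's payoffs gives 3q − 2 = −4q + 4 ⇒ q = 6/7.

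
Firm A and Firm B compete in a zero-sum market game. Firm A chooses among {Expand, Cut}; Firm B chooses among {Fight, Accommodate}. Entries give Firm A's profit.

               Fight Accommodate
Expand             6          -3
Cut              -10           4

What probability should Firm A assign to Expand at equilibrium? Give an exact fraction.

Row minima: Expand → -3, Cut → -10; maximin = -3.
Column maxima: Fight → 6, Accommodate → 4; minimax = 4.
-3 ≠ 4, so there is no saddle point; optimal play is mixed.
Let Firm A play Expand with probability p. Expected payoff against Fight: 6p + (-10)(1−p) = 16p − 10; against Accommodate: (-3)p + 4(1−p) = −7p + 4.
Setting these equal: 16p − 10 = −7p + 4 ⇒ 23p = 14 ⇒ p = 14/23, and the value is (16)·(14/23) − 10 = -6/23.
For Firm B: with q = P(Fight), equating Expand's and Cut's payoffs gives 9q − 3 = −14q + 4 ⇒ q = 7/23.

14/23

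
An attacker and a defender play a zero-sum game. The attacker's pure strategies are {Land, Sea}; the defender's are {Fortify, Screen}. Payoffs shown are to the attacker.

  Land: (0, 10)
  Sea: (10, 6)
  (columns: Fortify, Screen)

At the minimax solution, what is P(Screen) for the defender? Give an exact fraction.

Row minima: Land → 0, Sea → 6; maximin = 6.
Column maxima: Fortify → 10, Screen → 10; minimax = 10.
6 ≠ 10, so there is no saddle point; optimal play is mixed.
Let the attacker play Land with probability p. Expected payoff against Fortify: 0p + 10(1−p) = −10p + 10; against Screen: 10p + 6(1−p) = 4p + 6.
Setting these equal: −10p + 10 = 4p + 6 ⇒ −14p = -4 ⇒ p = 2/7, and the value is (-10)·(2/7) + 10 = 50/7.
For the defender: with q = P(Fortify), equating Land's and Sea's payoffs gives −10q + 10 = 4q + 6 ⇒ q = 2/7.

5/7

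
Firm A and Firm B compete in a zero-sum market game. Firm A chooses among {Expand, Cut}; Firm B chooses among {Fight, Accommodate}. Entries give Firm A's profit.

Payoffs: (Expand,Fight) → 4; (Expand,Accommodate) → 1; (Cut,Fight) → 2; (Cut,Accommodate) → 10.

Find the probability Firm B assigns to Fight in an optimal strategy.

9/11

Row minima: Expand → 1, Cut → 2; maximin = 2.
Column maxima: Fight → 4, Accommodate → 10; minimax = 4.
2 ≠ 4, so there is no saddle point; optimal play is mixed.
Let Firm A play Expand with probability p. Expected payoff against Fight: 4p + 2(1−p) = 2p + 2; against Accommodate: 1p + 10(1−p) = −9p + 10.
Setting these equal: 2p + 2 = −9p + 10 ⇒ 11p = 8 ⇒ p = 8/11, and the value is (2)·(8/11) + 2 = 38/11.
For Firm B: with q = P(Fight), equating Expand's and Cut's payoffs gives 3q + 1 = −8q + 10 ⇒ q = 9/11.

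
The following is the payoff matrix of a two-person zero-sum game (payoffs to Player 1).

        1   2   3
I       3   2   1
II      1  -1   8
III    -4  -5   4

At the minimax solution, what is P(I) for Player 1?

Row minima: I → 1, II → -1, III → -5; maximin = 1.
Column maxima: 1 → 3, 2 → 2, 3 → 8; minimax = 2.
1 ≠ 2, so there is no saddle point; optimal play is mixed.
III is strictly dominated by II, so Player 1 never plays it.
1 is strictly dominated by 2 (it gives Player 1 strictly more in every row), so Player 2 never plays it.
On the remaining 2×2 (I, II vs 2, 3):
Let Player 1 play I with probability p. Expected payoff against 2: 2p + (-1)(1−p) = 3p − 1; against 3: 1p + 8(1−p) = −7p + 8.
Setting these equal: 3p − 1 = −7p + 8 ⇒ 10p = 9 ⇒ p = 9/10, and the value is (3)·(9/10) − 1 = 17/10.
For Player 2: with q = P(2), equating I's and II's payoffs gives q + 1 = −9q + 8 ⇒ q = 7/10.

9/10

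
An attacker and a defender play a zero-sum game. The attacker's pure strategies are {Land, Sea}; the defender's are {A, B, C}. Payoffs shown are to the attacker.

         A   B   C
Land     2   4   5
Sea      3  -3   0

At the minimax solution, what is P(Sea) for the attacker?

1/4

Row minima: Land → 2, Sea → -3; maximin = 2.
Column maxima: A → 3, B → 4, C → 5; minimax = 3.
2 ≠ 3, so there is no saddle point; optimal play is mixed.
C is strictly dominated by B (it gives the attacker strictly more in every row), so the defender never plays it.
On the remaining 2×2 (Land, Sea vs A, B):
Let the attacker play Land with probability p. Expected payoff against A: 2p + 3(1−p) = −p + 3; against B: 4p + (-3)(1−p) = 7p − 3.
Setting these equal: −p + 3 = 7p − 3 ⇒ −8p = -6 ⇒ p = 3/4, and the value is (-1)·(3/4) + 3 = 9/4.
For the defender: with q = P(A), equating Land's and Sea's payoffs gives −2q + 4 = 6q − 3 ⇒ q = 7/8.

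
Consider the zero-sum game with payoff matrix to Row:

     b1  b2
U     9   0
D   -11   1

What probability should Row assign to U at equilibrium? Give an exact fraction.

Row minima: U → 0, D → -11; maximin = 0.
Column maxima: b1 → 9, b2 → 1; minimax = 1.
0 ≠ 1, so there is no saddle point; optimal play is mixed.
Let Row play U with probability p. Expected payoff against b1: 9p + (-11)(1−p) = 20p − 11; against b2: 0p + 1(1−p) = −p + 1.
Setting these equal: 20p − 11 = −p + 1 ⇒ 21p = 12 ⇒ p = 4/7, and the value is (20)·(4/7) − 11 = 3/7.
For Column: with q = P(b1), equating U's and D's payoffs gives 9q = −12q + 1 ⇒ q = 1/21.

4/7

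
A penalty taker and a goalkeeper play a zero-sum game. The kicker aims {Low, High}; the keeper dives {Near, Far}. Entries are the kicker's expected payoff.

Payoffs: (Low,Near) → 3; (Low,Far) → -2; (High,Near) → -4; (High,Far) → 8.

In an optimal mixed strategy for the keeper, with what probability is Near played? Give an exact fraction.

Row minima: Low → -2, High → -4; maximin = -2.
Column maxima: Near → 3, Far → 8; minimax = 3.
-2 ≠ 3, so there is no saddle point; optimal play is mixed.
Let the kicker play Low with probability p. Expected payoff against Near: 3p + (-4)(1−p) = 7p − 4; against Far: (-2)p + 8(1−p) = −10p + 8.
Setting these equal: 7p − 4 = −10p + 8 ⇒ 17p = 12 ⇒ p = 12/17, and the value is (7)·(12/17) − 4 = 16/17.
For the keeper: with q = P(Near), equating Low's and High's payoffs gives 5q − 2 = −12q + 8 ⇒ q = 10/17.

10/17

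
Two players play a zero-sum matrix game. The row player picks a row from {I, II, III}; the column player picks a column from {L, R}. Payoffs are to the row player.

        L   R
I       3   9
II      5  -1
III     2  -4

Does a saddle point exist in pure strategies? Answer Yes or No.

No

Row minima: I → 3, II → -1, III → -4; maximin = 3.
Column maxima: L → 5, R → 9; minimax = 5.
3 ≠ 5, so no pure-strategy equilibrium exists.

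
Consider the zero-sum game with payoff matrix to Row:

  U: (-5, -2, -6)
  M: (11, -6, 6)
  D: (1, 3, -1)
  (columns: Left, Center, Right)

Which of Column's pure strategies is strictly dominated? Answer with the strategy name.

Left

Right holds Row's payoff strictly below Left in every row: -6 < -5, 6 < 11, -1 < 1.
So Left is strictly dominated for Column.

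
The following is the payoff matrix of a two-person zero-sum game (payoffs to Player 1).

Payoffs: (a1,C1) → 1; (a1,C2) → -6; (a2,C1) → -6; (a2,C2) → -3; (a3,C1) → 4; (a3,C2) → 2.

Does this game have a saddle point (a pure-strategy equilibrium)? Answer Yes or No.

Row minima: a1 → -6, a2 → -6, a3 → 2; maximin = 2.
Column maxima: C1 → 4, C2 → 2; minimax = 2.
maximin = minimax = 2, so a saddle point exists.

Yes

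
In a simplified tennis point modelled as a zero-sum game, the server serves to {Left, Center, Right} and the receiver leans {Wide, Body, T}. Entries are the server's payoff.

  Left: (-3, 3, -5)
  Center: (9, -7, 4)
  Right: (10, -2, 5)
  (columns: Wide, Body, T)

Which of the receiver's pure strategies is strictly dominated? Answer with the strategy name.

T holds the server's payoff strictly below Wide in every row: -5 < -3, 4 < 9, 5 < 10.
So Wide is strictly dominated for the receiver.

Wide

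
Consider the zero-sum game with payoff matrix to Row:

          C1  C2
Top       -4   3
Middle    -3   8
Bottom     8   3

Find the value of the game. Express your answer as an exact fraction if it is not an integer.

Row minima: Top → -4, Middle → -3, Bottom → 3; maximin = 3.
Column maxima: C1 → 8, C2 → 8; minimax = 8.
3 ≠ 8, so there is no saddle point; optimal play is mixed.
Top is strictly dominated by Middle, so Row never plays it.
On the remaining 2×2 (Middle, Bottom vs C1, C2):
Let Row play Middle with probability p. Expected payoff against C1: (-3)p + 8(1−p) = −11p + 8; against C2: 8p + 3(1−p) = 5p + 3.
Setting these equal: −11p + 8 = 5p + 3 ⇒ −16p = -5 ⇒ p = 5/16, and the value is (-11)·(5/16) + 8 = 73/16.
For Column: with q = P(C1), equating Middle's and Bottom's payoffs gives −11q + 8 = 5q + 3 ⇒ q = 5/16.

73/16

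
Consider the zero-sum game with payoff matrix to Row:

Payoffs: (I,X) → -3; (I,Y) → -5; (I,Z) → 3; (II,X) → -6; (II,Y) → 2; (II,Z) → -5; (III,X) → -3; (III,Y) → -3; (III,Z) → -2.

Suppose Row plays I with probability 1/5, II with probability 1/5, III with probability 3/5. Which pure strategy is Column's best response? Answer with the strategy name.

If Column plays X, Row's expected payoff is (1/5)·(-3) + (1/5)·(-6) + (3/5)·(-3) = -18/5.
If Column plays Y, Row's expected payoff is (1/5)·(-5) + (1/5)·2 + (3/5)·(-3) = -12/5.
If Column plays Z, Row's expected payoff is (1/5)·3 + (1/5)·(-5) + (3/5)·(-2) = -8/5.
Column minimizes Row's payoff; the smallest is -18/5, so the best response is X.

X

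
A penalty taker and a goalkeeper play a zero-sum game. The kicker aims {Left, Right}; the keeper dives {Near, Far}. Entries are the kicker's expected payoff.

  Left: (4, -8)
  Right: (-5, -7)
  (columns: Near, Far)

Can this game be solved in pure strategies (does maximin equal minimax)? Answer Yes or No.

Row minima: Left → -8, Right → -7; maximin = -7.
Column maxima: Near → 4, Far → -7; minimax = -7.
maximin = minimax = -7, so a saddle point exists.

Yes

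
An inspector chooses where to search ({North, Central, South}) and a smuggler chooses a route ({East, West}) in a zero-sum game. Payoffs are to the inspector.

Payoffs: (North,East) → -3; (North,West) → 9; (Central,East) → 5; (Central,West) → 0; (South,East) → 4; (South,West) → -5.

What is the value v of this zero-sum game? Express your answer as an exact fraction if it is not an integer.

45/17

Row minima: North → -3, Central → 0, South → -5; maximin = 0.
Column maxima: East → 5, West → 9; minimax = 5.
0 ≠ 5, so there is no saddle point; optimal play is mixed.
South is strictly dominated by Central, so the inspector never plays it.
On the remaining 2×2 (North, Central vs East, West):
Let the inspector play North with probability p. Expected payoff against East: (-3)p + 5(1−p) = −8p + 5; against West: 9p + 0(1−p) = 9p.
Setting these equal: −8p + 5 = 9p ⇒ −17p = -5 ⇒ p = 5/17, and the value is (-8)·(5/17) + 5 = 45/17.
For the smuggler: with q = P(East), equating North's and Central's payoffs gives −12q + 9 = 5q ⇒ q = 9/17.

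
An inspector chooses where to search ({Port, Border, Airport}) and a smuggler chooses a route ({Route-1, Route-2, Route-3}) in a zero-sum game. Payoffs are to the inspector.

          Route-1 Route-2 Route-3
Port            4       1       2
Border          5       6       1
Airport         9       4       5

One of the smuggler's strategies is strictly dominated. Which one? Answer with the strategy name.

Route-3 holds the inspector's payoff strictly below Route-1 in every row: 2 < 4, 1 < 5, 5 < 9.
So Route-1 is strictly dominated for the smuggler.

Route-1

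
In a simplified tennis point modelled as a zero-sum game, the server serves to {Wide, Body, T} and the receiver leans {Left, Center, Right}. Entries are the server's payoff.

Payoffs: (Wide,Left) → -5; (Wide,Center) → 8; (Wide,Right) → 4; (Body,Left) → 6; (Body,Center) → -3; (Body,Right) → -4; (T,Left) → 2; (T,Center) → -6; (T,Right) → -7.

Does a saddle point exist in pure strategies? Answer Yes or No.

Row minima: Wide → -5, Body → -4, T → -7; maximin = -4.
Column maxima: Left → 6, Center → 8, Right → 4; minimax = 4.
-4 ≠ 4, so no pure-strategy equilibrium exists.

No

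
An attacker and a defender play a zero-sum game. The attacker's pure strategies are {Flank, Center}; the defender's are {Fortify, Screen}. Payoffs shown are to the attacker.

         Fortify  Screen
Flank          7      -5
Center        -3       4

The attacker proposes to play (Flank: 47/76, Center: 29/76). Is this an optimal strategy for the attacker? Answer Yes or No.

No

Against Fortify this mix gives (47/76)·7 + (29/76)·(-3) = 121/38.
Against Screen this mix gives (47/76)·(-5) + (29/76)·4 = -119/76.
The defender will play Screen, holding the attacker to -119/76. Shifting weight toward the row that does better against Screen would raise this floor (the equalizing mix achieves 13/19 against both Screen and Fortify), so the proposed strategy is not optimal.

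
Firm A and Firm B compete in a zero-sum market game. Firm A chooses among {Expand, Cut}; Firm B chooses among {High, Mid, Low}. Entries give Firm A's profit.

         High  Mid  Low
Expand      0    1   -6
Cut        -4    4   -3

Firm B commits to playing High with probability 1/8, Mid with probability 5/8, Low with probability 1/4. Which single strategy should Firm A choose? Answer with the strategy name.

Cut

Expected payoff of Expand: (1/8)·0 + (5/8)·1 + (1/4)·(-6) = -7/8.
Expected payoff of Cut: (1/8)·(-4) + (5/8)·4 + (1/4)·(-3) = 5/4.
The largest is 5/4, so Firm A's best response is Cut.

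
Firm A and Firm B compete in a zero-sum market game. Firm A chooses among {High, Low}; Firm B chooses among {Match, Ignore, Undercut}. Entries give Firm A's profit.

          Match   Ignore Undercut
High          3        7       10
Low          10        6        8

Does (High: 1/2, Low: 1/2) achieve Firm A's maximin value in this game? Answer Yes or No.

Yes

Against Match this mix gives (1/2)·3 + (1/2)·10 = 13/2.
Against Ignore this mix gives (1/2)·7 + (1/2)·6 = 13/2.
Against Undercut this mix gives (1/2)·10 + (1/2)·8 = 9.
All of Firm B's active replies (Match, Ignore) yield 13/2, and no column does worse for Firm A. The mix makes Firm B indifferent and guarantees 13/2, so it is optimal.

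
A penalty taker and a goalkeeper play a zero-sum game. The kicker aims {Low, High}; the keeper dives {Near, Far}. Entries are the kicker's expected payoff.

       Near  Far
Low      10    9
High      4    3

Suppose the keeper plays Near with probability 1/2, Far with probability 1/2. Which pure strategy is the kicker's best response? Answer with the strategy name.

Low

Expected payoff of Low: (1/2)·10 + (1/2)·9 = 19/2.
Expected payoff of High: (1/2)·4 + (1/2)·3 = 7/2.
The largest is 19/2, so the kicker's best response is Low.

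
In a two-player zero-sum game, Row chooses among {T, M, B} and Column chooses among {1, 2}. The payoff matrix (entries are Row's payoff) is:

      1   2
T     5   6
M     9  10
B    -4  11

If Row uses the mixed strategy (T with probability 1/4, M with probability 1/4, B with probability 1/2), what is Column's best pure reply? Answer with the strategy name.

1

If Column plays 1, Row's expected payoff is (1/4)·5 + (1/4)·9 + (1/2)·(-4) = 3/2.
If Column plays 2, Row's expected payoff is (1/4)·6 + (1/4)·10 + (1/2)·11 = 19/2.
Column minimizes Row's payoff; the smallest is 3/2, so the best response is 1.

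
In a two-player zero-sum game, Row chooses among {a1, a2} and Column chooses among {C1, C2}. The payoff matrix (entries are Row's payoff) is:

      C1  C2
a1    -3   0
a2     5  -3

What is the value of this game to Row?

-9/11

Row minima: a1 → -3, a2 → -3; maximin = -3.
Column maxima: C1 → 5, C2 → 0; minimax = 0.
-3 ≠ 0, so there is no saddle point; optimal play is mixed.
Let Row play a1 with probability p. Expected payoff against C1: (-3)p + 5(1−p) = −8p + 5; against C2: 0p + (-3)(1−p) = 3p − 3.
Setting these equal: −8p + 5 = 3p − 3 ⇒ −11p = -8 ⇒ p = 8/11, and the value is (-8)·(8/11) + 5 = -9/11.
For Column: with q = P(C1), equating a1's and a2's payoffs gives −3q = 8q − 3 ⇒ q = 3/11.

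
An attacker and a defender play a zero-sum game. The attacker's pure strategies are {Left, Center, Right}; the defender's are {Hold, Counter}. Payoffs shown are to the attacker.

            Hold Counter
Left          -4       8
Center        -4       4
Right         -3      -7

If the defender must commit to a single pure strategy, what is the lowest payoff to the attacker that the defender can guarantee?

-3

Column maxima: Hold → -3, Counter → 8.
The smallest of these is -3.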